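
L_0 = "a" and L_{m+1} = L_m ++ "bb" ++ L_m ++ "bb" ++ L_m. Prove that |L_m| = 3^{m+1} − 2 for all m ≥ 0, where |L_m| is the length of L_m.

Base case: |L_0| = 1, and 3^{0+1} − 2 = 1.
Assume |L_j| = 3^{j+1} − 2.
Then |L_{j+1}| = 3|L_j| + 4 = 3(3^{j+1} − 2) + 4 = 3^{j+2} − 6 + 4 = 3^{j+2} − 2.
So the formula holds for j+1, and by induction |L_m| = 3^{m+1} − 2 for all m ≥ 0.

|L_m| = 3^{m+1} − 2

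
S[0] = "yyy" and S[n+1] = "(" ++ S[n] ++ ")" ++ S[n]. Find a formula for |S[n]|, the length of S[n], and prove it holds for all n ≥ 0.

Claim: |S[n]| = 5·2^n − 2.

Base case: |S[0]| = 3, and 5·2^0 − 2 = 3.
Assume |S[j]| = 5·2^j − 2.
Then |S[j+1]| = 1 + |S[j]| + 1 + |S[j]| = 2|S[j]| + 2 = 2(5·2^j − 2) + 2 = 5·2^{j+1} − 4 + 2 = 5·2^{j+1} − 2.
So the formula holds for j+1, and by induction |S[n]| = 5·2^n − 2 for all n ≥ 0.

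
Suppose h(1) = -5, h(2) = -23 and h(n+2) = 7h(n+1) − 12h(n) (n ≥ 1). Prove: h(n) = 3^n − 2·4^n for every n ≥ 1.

Base cases: h(1) = -5 and 3^1 − 2·4^1 = -5; h(2) = -23 and 3^2 − 2·4^2 = -23.
Assume h(j) = 3^j − 2·4^j for all 1 ≤ j ≤ r, where r ≥ 2.
Then h(r+1) = 7h(r) − 12h(r−1) = 7·(3^r − 2·4^r) − 12·(3^{r−1} − 2·4^{r−1}) = (7·3 − 12)3^{r−1} − 2·(7·4 − 12)4^{r−1} = 9·3^{r−1} − 32·4^{r−1} = 3^{r+1} − 2·4^{r+1}.
By strong induction, h(n) = 3^n − 2·4^n for all n ≥ 1.

h(n) = 3^n − 2·4^n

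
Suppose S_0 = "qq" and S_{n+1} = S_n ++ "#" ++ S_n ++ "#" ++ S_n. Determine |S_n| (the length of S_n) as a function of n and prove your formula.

Claim: |S_n| = 3^{n+1} − 1.

Base case: |S_0| = 2, and 3^{0+1} − 1 = 2.
Assume |S_r| = 3^{r+1} − 1.
Then |S_{r+1}| = 3|S_r| + 2 = 3(3^{r+1} − 1) + 2 = 3^{r+2} − 3 + 2 = 3^{r+2} − 1.
Hence |S_n| = 3^{n+1} − 1 for every n ≥ 0, by induction.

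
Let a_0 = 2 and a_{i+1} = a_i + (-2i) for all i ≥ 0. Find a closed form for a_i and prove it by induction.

Claim: a_i = -i^2 + i + 2.

Base case: a_0 = 2, and -0^2 + 0 + 2 = 2.
Assume a_k = -k^2 + k + 2.
Then a_{k+1} = a_k + (-2k) = (-k^2 + k + 2) + (-2k) = -k^2 − k + 2,
and -(k+1)^2 + (k+1) + 2 = -k^2 − k + 2.
Hence a_i = -i^2 + i + 2 for every i ≥ 0, by induction.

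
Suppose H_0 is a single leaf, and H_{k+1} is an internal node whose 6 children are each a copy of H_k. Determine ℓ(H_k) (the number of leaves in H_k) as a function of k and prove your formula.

Claim: ℓ(H_k) = 6^k.

Base case: ℓ(H_0) = 1, and 6^0 = 1.
Assume ℓ(H_j) = 6^j.
Then ℓ(H_{j+1}) = 6·ℓ(H_j) = 6·6^j = 6^{j+1}.
So the formula holds for j+1, and by induction ℓ(H_k) = 6^k for all k ≥ 0.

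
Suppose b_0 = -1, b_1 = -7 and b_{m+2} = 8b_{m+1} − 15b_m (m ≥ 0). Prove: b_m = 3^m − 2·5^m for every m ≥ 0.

Base cases: b_0 = -1 and 3^0 − 2·5^0 = -1; b_1 = -7 and 3^1 − 2·5^1 = -7.
Assume b_j = 3^j − 2·5^j for all 0 ≤ j ≤ k, where k ≥ 1.
Then b_{k+1} = 8b_k − 15b_{k−1} = 8·(3^k − 2·5^k) − 15·(3^{k−1} − 2·5^{k−1}) = (8·3 − 15)3^{k−1} − 2·(8·5 − 15)5^{k−1} = 9·3^{k−1} − 50·5^{k−1} = 3^{k+1} − 2·5^{k+1}.
So the formula holds for k+1, and by strong induction b_m = 3^m − 2·5^m for all m ≥ 0.

b_m = 3^m − 2·5^m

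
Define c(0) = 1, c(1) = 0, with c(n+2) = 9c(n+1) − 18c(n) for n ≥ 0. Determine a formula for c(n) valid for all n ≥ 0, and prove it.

Claim: c(n) = 2·3^n − 6^n.

Base cases: c(0) = 1 and 2·3^0 − 6^0 = 1; c(1) = 0 and 2·3^1 − 6^1 = 0.
Assume c(j) = 2·3^j − 6^j for all 0 ≤ j ≤ k, where k ≥ 1.
Then c(k+1) = 9c(k) − 18c(k−1) = 9·(2·3^k − 6^k) − 18·(2·3^{k−1} − 6^{k−1}) = 2·(9·3 − 18)3^{k−1} − (9·6 − 18)6^{k−1} = 18·3^{k−1} − 36·6^{k−1} = 2·3^{k+1} − 6^{k+1}.
By strong induction, c(n) = 2·3^n − 6^n for all n ≥ 0.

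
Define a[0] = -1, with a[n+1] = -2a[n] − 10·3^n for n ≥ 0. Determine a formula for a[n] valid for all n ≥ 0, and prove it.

Claim: a[n] = (-2)^n − 2·3^n.

Base case: a[0] = -1, and (-2)^0 − 2·3^0 = 1 − 2 = -1.
Assume a[r] = (-2)^r − 2·3^r for some r ≥ 0.
Then a[r+1] = -2a[r] − 10·3^r = -2·((-2)^r − 2·3^r) − 10·3^r = (-2)^{r+1} + 4·3^r − 10·3^r = (-2)^{r+1} − 6·3^r = (-2)^{r+1} − 2·3^{r+1}.
By induction, a[n] = (-2)^n − 2·3^n for all n ≥ 0.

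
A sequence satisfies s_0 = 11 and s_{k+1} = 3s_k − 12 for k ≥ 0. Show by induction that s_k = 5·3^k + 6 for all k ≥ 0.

Base case: s_0 = 11, and 5·3^0 + 6 = 5 + 6 = 11.
Assume s_r = 5·3^r + 6 for some r ≥ 0.
Then s_{r+1} = 3s_r − 12 = 3·(5·3^r + 6) − 12 = 15·3^r + 18 − 12 = 5·3^{r+1} + 6.
This completes the inductive step, so s_k = 5·3^k + 6 for all k ≥ 0.

s_k = 5·3^k + 6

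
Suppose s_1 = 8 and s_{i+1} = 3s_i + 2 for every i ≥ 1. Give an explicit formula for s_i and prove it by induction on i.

Claim: s_i = 3^{i+1} − 1.

Base case: s_1 = 8, and 3^{1+1} − 1 = 9 − 1 = 8.
Assume s_r = 3^{r+1} − 1 for some r ≥ 1.
Then s_{r+1} = 3s_r + 2 = 3·(3^{r+1} − 1) + 2 = 3^{r+2} − 3 + 2 = 3^{r+2} − 1.
So the formula holds for r+1, and by induction s_i = 3^{i+1} − 1 for all i ≥ 1.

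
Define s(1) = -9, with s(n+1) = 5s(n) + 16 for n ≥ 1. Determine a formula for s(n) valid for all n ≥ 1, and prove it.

Claim: s(n) = -5^n − 4.

Base case: s(1) = -9, and -5^1 − 4 = -5 − 4 = -9.
Assume s(m) = -5^m − 4 for some m ≥ 1.
Then s(m+1) = 5s(m) + 16 = 5·(-5^m − 4) + 16 = -5^{m+1} − 20 + 16 = -5^{m+1} − 4.
Hence s(n) = -5^n − 4 for every n ≥ 1, by induction.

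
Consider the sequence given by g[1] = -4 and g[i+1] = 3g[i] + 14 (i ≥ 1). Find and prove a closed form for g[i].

Claim: g[i] = 3^i − 7.

Base case: g[1] = -4, and 3^1 − 7 = 3 − 7 = -4.
Assume g[r] = 3^r − 7 for some r ≥ 1.
Then g[r+1] = 3g[r] + 14 = 3·(3^r − 7) + 14 = 3^{r+1} − 21 + 14 = 3^{r+1} − 7.
This completes the inductive step, so g[i] = 3^i − 7 for all i ≥ 1.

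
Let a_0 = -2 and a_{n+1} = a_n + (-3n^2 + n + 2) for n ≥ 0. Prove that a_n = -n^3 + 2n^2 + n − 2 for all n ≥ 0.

Base case: a_0 = -2, and -0^3 + 2·0^2 + 0 − 2 = -2.
Assume a_m = -m^3 + 2m^2 + m − 2.
Then a_{m+1} = a_m + (-3m^2 + m + 2) = (-m^3 + 2m^2 + m − 2) + (-3m^2 + m + 2) = -m^3 − m^2 + 2m,
and -(m+1)^3 + 2·(m+1)^2 + (m+1) − 2 = -m^3 − m^2 + 2m.
By induction, a_n = -n^3 + 2n^2 + n − 2 for all n ≥ 0.

a_n = -n^3 + 2n^2 + n − 2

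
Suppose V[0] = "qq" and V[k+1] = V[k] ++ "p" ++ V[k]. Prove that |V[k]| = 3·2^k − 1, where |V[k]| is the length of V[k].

Base case: |V[0]| = 2, and 3·2^0 − 1 = 2.
Assume |V[m]| = 3·2^m − 1.
Then |V[m+1]| = |V[m]| + 1 + |V[m]| = 2|V[m]| + 1 = 2(3·2^m − 1) + 1 = 3·2^{m+1} − 2 + 1 = 3·2^{m+1} − 1.
By induction, |V[k]| = 3·2^k − 1 for all k ≥ 0.

|V[k]| = 3·2^k − 1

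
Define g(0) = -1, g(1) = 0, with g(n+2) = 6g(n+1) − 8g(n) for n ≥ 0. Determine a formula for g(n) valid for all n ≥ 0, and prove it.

Claim: g(n) = 4^n − 2·2^n.

Base cases: g(0) = -1 and 4^0 − 2·2^0 = -1; g(1) = 0 and 4^1 − 2·2^1 = 0.
Assume g(i) = 4^i − 2·2^i for all 0 ≤ i ≤ j, where j ≥ 1.
Then g(j+1) = 6g(j) − 8g(j−1) = 6·(4^j − 2·2^j) − 8·(4^{j−1} − 2·2^{j−1}) = (6·4 − 8)4^{j−1} − 2·(6·2 − 8)2^{j−1} = 16·4^{j−1} − 8·2^{j−1} = 4^{j+1} − 2·2^{j+1}.
This completes the inductive step, so g(n) = 4^n − 2·2^n for all n ≥ 0.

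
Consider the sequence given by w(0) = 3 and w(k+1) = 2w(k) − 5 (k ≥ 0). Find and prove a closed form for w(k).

Claim: w(k) = -2^{k+1} + 5.

Base case: w(0) = 3, and -2^{0+1} + 5 = -2 + 5 = 3.
Assume w(j) = -2^{j+1} + 5 for some j ≥ 0.
Then w(j+1) = 2w(j) − 5 = 2·(-2^{j+1} + 5) − 5 = -2^{j+2} + 10 − 5 = -2^{j+2} + 5.
By induction, w(k) = -2^{k+1} + 5 for all k ≥ 0.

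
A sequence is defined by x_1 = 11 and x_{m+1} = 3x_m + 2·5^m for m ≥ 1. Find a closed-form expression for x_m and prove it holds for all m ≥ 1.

Claim: x_m = 2·3^m + 5^m.

Base case: x_1 = 11, and 2·3^1 + 5^1 = 6 + 5 = 11.
Assume x_j = 2·3^j + 5^j for some j ≥ 1.
Then x_{j+1} = 3x_j + 2·5^j = 3·(2·3^j + 5^j) + 2·5^j = 2·3^{j+1} + 3·5^j + 2·5^j = 2·3^{j+1} + 5·5^j = 2·3^{j+1} + 5^{j+1}.
Hence x_m = 2·3^m + 5^m for every m ≥ 1, by induction.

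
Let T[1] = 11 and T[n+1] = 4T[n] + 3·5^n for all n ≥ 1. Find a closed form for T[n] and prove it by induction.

Claim: T[n] = -4^n + 3·5^n.

Base case: T[1] = 11, and -4^1 + 3·5^1 = -4 + 15 = 11.
Assume T[k] = -4^k + 3·5^k for some k ≥ 1.
Then T[k+1] = 4T[k] + 3·5^k = 4·(-4^k + 3·5^k) + 3·5^k = -4^{k+1} + 12·5^k + 3·5^k = -4^{k+1} + 15·5^k = -4^{k+1} + 3·5^{k+1}.
This completes the inductive step, so T[n] = -4^n + 3·5^n for all n ≥ 1.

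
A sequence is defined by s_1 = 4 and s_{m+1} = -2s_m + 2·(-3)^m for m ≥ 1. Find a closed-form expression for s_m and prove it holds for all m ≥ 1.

Claim: s_m = (-2)^m − 2·(-3)^m.

Base case: s_1 = 4, and (-2)^1 − 2·(-3)^1 = -2 + 6 = 4.
Assume s_k = (-2)^k − 2·(-3)^k for some k ≥ 1.
Then s_{k+1} = -2s_k + 2·(-3)^k = -2·((-2)^k − 2·(-3)^k) + 2·(-3)^k = (-2)^{k+1} + 4·(-3)^k + 2·(-3)^k = (-2)^{k+1} + 6·(-3)^k = (-2)^{k+1} − 2·(-3)^{k+1}.
So the formula holds for k+1, and by induction s_m = (-2)^m − 2·(-3)^m for all m ≥ 1.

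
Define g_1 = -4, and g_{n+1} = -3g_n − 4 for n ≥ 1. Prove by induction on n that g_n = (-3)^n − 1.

Base case: g_1 = -4, and (-3)^1 − 1 = -3 − 1 = -4.
Assume g_r = (-3)^r − 1 for some r ≥ 1.
Then g_{r+1} = -3g_r − 4 = -3·((-3)^r − 1) − 4 = -3·(-3)^r + 3 − 4 = (-3)^{r+1} − 1.
This completes the inductive step, so g_n = (-3)^n − 1 for all n ≥ 1.

g_n = (-3)^n − 1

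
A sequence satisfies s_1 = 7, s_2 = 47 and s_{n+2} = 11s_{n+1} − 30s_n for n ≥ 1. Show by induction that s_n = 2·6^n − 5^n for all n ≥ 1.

Base cases: s_1 = 7 and 2·6^1 − 5^1 = 7; s_2 = 47 and 2·6^2 − 5^2 = 47.
Assume s_j = 2·6^j − 5^j for all 1 ≤ j ≤ m, where m ≥ 2.
Then s_{m+1} = 11s_m − 30s_{m−1} = 11·(2·6^m − 5^m) − 30·(2·6^{m−1} − 5^{m−1}) = 2·(11·6 − 30)6^{m−1} − (11·5 − 30)5^{m−1} = 72·6^{m−1} − 25·5^{m−1} = 2·6^{m+1} − 5^{m+1}.
So the formula holds for m+1, and by strong induction s_n = 2·6^n − 5^n for all n ≥ 1.

s_n = 2·6^n − 5^n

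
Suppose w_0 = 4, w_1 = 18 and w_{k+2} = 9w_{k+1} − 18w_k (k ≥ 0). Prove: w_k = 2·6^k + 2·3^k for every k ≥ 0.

Base cases: w_0 = 4 and 2·6^0 + 2·3^0 = 4; w_1 = 18 and 2·6^1 + 2·3^1 = 18.
Assume w_j = 2·6^j + 2·3^j for all 0 ≤ j ≤ m, where m ≥ 1.
Then w_{m+1} = 9w_m − 18w_{m−1} = 9·(2·6^m + 2·3^m) − 18·(2·6^{m−1} + 2·3^{m−1}) = 2·(9·6 − 18)6^{m−1} + 2·(9·3 − 18)3^{m−1} = 72·6^{m−1} + 18·3^{m−1} = 2·6^{m+1} + 2·3^{m+1}.
Hence w_k = 2·6^k + 2·3^k for every k ≥ 0, by strong induction.

w_k = 2·6^k + 2·3^k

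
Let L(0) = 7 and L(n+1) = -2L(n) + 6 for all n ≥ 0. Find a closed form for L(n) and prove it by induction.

Claim: L(n) = 5·(-2)^n + 2.

Base case: L(0) = 7, and 5·(-2)^0 + 2 = 5 + 2 = 7.
Assume L(m) = 5·(-2)^m + 2 for some m ≥ 0.
Then L(m+1) = -2L(m) + 6 = -2·(5·(-2)^m + 2) + 6 = -10·(-2)^m − 4 + 6 = 5·(-2)^{m+1} + 2.
Hence L(n) = 5·(-2)^n + 2 for every n ≥ 0, by induction.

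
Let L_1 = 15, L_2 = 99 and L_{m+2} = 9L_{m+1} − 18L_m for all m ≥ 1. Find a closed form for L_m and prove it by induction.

Claim: L_m = 3·6^m − 3^m.

Base cases: L_1 = 15 and 3·6^1 − 3^1 = 15; L_2 = 99 and 3·6^2 − 3^2 = 99.
Assume L_j = 3·6^j − 3^j for all 1 ≤ j ≤ k, where k ≥ 2.
Then L_{k+1} = 9L_k − 18L_{k−1} = 9·(3·6^k − 3^k) − 18·(3·6^{k−1} − 3^{k−1}) = 3·(9·6 − 18)6^{k−1} − (9·3 − 18)3^{k−1} = 108·6^{k−1} − 9·3^{k−1} = 3·6^{k+1} − 3^{k+1}.
This completes the inductive step, so L_m = 3·6^m − 3^m for all m ≥ 1.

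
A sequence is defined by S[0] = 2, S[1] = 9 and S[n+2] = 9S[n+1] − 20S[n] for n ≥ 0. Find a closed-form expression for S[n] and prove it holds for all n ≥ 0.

Claim: S[n] = 5^n + 4^n.

Base cases: S[0] = 2 and 5^0 + 4^0 = 2; S[1] = 9 and 5^1 + 4^1 = 9.
Assume S[i] = 5^i + 4^i for all 0 ≤ i ≤ j, where j ≥ 1.
Then S[j+1] = 9S[j] − 20S[j−1] = 9·(5^j + 4^j) − 20·(5^{j−1} + 4^{j−1}) = (9·5 − 20)5^{j−1} + (9·4 − 20)4^{j−1} = 25·5^{j−1} + 16·4^{j−1} = 5^{j+1} + 4^{j+1}.
By strong induction, S[n] = 5^n + 4^n for all n ≥ 0.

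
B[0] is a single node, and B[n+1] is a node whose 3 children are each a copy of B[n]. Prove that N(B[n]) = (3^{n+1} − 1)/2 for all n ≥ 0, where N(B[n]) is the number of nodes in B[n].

Base case: N(B[0]) = 1, and (3^{0+1} − 1)/2 = 1.
Assume N(B[j]) = (3^{j+1} − 1)/2.
Then N(B[j+1]) = 1 + 3N(B[j]) = 1 + 3·(3^{j+1} − 1)/2 = 1 + (3^{j+2} − 3)/2 = (2 + 3^{j+2} − 3)/2 = (3^{j+2} − 1)/2.
So the formula holds for j+1, and by induction N(B[n]) = (3^{n+1} − 1)/2 for all n ≥ 0.

N(B[n]) = (3^{n+1} − 1)/2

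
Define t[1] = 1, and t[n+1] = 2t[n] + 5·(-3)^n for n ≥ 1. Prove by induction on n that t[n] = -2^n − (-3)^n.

Base case: t[1] = 1, and -2^1 − (-3)^1 = -2 + 3 = 1.
Assume t[m] = -2^m − (-3)^m for some m ≥ 1.
Then t[m+1] = 2t[m] + 5·(-3)^m = 2·(-2^m − (-3)^m) + 5·(-3)^m = -2^{m+1} − 2·(-3)^m + 5·(-3)^m = -2^{m+1} + 3·(-3)^m = -2^{m+1} − (-3)^{m+1}.
By induction, t[n] = -2^n − (-3)^n for all n ≥ 1.

t[n] = -2^n − (-3)^n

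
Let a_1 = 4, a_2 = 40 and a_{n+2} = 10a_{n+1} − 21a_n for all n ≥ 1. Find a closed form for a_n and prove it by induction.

Claim: a_n = -3^n + 7^n.

Base cases: a_1 = 4 and -3^1 + 7^1 = 4; a_2 = 40 and -3^2 + 7^2 = 40.
Assume a_j = -3^j + 7^j for all 1 ≤ j ≤ m, where m ≥ 2.
Then a_{m+1} = 10a_m − 21a_{m−1} = 10·(-3^m + 7^m) − 21·(-3^{m−1} + 7^{m−1}) = -(10·3 − 21)3^{m−1} + (10·7 − 21)7^{m−1} = -9·3^{m−1} + 49·7^{m−1} = -3^{m+1} + 7^{m+1}.
So the formula holds for m+1, and by strong induction a_n = -3^n + 7^n for all n ≥ 1.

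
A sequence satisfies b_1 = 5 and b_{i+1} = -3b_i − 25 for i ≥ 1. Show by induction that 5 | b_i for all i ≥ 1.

Base case: b_1 = 5 = 5·1, so 5 | b_1.
Assume 5 | b_j, so b_j = 5t for some integer t.
Then b_{j+1} = -3b_j − 25 = -3·(5t) − 25 = 5(-3t − 5), so 5 | b_{j+1}.
By induction, 5 | b_i for all i ≥ 1.

5 | b_i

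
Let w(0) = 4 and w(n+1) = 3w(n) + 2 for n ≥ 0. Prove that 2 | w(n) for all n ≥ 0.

Base case: w(0) = 4 = 2·2, so 2 | w(0).
Assume 2 | w(r), so w(r) = 2t for some integer t.
Then w(r+1) = 3w(r) + 2 = 3·(2t) + 2 = 2(3t + 1), so 2 | w(r+1).
So the property holds for r+1, and by induction 2 | w(n) for all n ≥ 0.

2 | w(n)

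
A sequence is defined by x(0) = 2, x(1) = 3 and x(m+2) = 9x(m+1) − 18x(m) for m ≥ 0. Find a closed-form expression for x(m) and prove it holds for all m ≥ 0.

Claim: x(m) = 3·3^m − 6^m.

Base cases: x(0) = 2 and 3·3^0 − 6^0 = 2; x(1) = 3 and 3·3^1 − 6^1 = 3.
Assume x(j) = 3·3^j − 6^j for all 0 ≤ j ≤ k, where k ≥ 1.
Then x(k+1) = 9x(k) − 18x(k−1) = 9·(3·3^k − 6^k) − 18·(3·3^{k−1} − 6^{k−1}) = 3·(9·3 − 18)3^{k−1} − (9·6 − 18)6^{k−1} = 27·3^{k−1} − 36·6^{k−1} = 3·3^{k+1} − 6^{k+1}.
By strong induction, x(m) = 3·3^m − 6^m for all m ≥ 0.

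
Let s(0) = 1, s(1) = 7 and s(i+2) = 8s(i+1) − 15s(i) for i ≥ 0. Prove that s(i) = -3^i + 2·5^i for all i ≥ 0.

Base cases: s(0) = 1 and -3^0 + 2·5^0 = 1; s(1) = 7 and -3^1 + 2·5^1 = 7.
Assume s(j) = -3^j + 2·5^j for all 0 ≤ j ≤ m, where m ≥ 1.
Then s(m+1) = 8s(m) − 15s(m−1) = 8·(-3^m + 2·5^m) − 15·(-3^{m−1} + 2·5^{m−1}) = -(8·3 − 15)3^{m−1} + 2·(8·5 − 15)5^{m−1} = -9·3^{m−1} + 50·5^{m−1} = -3^{m+1} + 2·5^{m+1}.
Hence s(i) = -3^i + 2·5^i for every i ≥ 0, by strong induction.

s(i) = -3^i + 2·5^i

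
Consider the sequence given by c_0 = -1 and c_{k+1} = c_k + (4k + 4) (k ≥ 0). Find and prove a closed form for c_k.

Claim: c_k = 2k^2 + 2k − 1.

Base case: c_0 = -1, and 2·0^2 + 2·0 − 1 = -1.
Assume c_r = 2r^2 + 2r − 1.
Then c_{r+1} = c_r + (4r + 4) = (2r^2 + 2r − 1) + (4r + 4) = 2r^2 + 6r + 3,
and 2·(r+1)^2 + 2·(r+1) − 1 = 2r^2 + 6r + 3.
Hence c_k = 2k^2 + 2k − 1 for every k ≥ 0, by induction.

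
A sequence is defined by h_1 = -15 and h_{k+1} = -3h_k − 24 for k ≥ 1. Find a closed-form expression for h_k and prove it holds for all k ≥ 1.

Claim: h_k = 3·(-3)^k − 6.

Base case: h_1 = -15, and 3·(-3)^1 − 6 = -9 − 6 = -15.
Assume h_j = 3·(-3)^j − 6 for some j ≥ 1.
Then h_{j+1} = -3h_j − 24 = -3·(3·(-3)^j − 6) − 24 = -9·(-3)^j + 18 − 24 = 3·(-3)^{j+1} − 6.
Hence h_k = 3·(-3)^k − 6 for every k ≥ 1, by induction.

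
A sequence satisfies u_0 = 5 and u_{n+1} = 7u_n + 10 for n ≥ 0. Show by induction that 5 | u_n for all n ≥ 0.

Base case: u_0 = 5 = 5·1, so 5 | u_0.
Assume 5 | u_r, so u_r = 5t for some integer t.
Then u_{r+1} = 7u_r + 10 = 7·(5t) + 10 = 5(7t + 2), so 5 | u_{r+1}.
So the property holds for r+1, and by induction 5 | u_n for all n ≥ 0.

5 | u_n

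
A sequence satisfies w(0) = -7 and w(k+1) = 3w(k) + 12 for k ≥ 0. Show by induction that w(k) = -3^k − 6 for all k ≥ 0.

Base case: w(0) = -7, and -3^0 − 6 = -1 − 6 = -7.
Assume w(j) = -3^j − 6 for some j ≥ 0.
Then w(j+1) = 3w(j) + 12 = 3·(-3^j − 6) + 12 = -3^{j+1} − 18 + 12 = -3^{j+1} − 6.
This completes the inductive step, so w(k) = -3^k − 6 for all k ≥ 0.

w(k) = -3^k − 6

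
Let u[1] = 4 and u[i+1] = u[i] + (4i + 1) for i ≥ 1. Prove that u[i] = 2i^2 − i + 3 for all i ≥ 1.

Base case: u[1] = 4, and 2·1^2 − 1 + 3 = 4.
Assume u[k] = 2k^2 − k + 3.
Then u[k+1] = u[k] + (4k + 1) = (2k^2 − k + 3) + (4k + 1) = 2k^2 + 3k + 4,
and 2·(k+1)^2 − (k+1) + 3 = 2k^2 + 3k + 4.
Hence u[i] = 2i^2 − i + 3 for every i ≥ 1, by induction.

u[i] = 2i^2 − i + 3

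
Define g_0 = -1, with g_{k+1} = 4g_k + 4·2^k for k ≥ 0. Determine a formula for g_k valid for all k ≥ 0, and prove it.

Claim: g_k = 4^k − 2·2^k.

Base case: g_0 = -1, and 4^0 − 2·2^0 = 1 − 2 = -1.
Assume g_j = 4^j − 2·2^j for some j ≥ 0.
Then g_{j+1} = 4g_j + 4·2^j = 4·(4^j − 2·2^j) + 4·2^j = 4^{j+1} − 8·2^j + 4·2^j = 4^{j+1} − 4·2^j = 4^{j+1} − 2·2^{j+1}.
So the formula holds for j+1, and by induction g_k = 4^k − 2·2^k for all k ≥ 0.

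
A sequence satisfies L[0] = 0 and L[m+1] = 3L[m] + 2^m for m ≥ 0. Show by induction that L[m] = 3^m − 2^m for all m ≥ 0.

Base case: L[0] = 0, and 3^0 − 2^0 = 1 − 1 = 0.
Assume L[j] = 3^j − 2^j for some j ≥ 0.
Then L[j+1] = 3L[j] + 2^j = 3·(3^j − 2^j) + 2^j = 3^{j+1} − 3·2^j + 2^j = 3^{j+1} − 2·2^j = 3^{j+1} − 2^{j+1}.
By induction, L[m] = 3^m − 2^m for all m ≥ 0.

L[m] = 3^m − 2^m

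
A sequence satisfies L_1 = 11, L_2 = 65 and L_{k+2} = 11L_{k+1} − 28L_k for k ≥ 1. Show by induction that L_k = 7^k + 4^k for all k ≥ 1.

Base cases: L_1 = 11 and 7^1 + 4^1 = 11; L_2 = 65 and 7^2 + 4^2 = 65.
Assume L_j = 7^j + 4^j for all 1 ≤ j ≤ r, where r ≥ 2.
Then L_{r+1} = 11L_r − 28L_{r−1} = 11·(7^r + 4^r) − 28·(7^{r−1} + 4^{r−1}) = (11·7 − 28)7^{r−1} + (11·4 − 28)4^{r−1} = 49·7^{r−1} + 16·4^{r−1} = 7^{r+1} + 4^{r+1}.
Hence L_k = 7^k + 4^k for every k ≥ 1, by strong induction.

L_k = 7^k + 4^k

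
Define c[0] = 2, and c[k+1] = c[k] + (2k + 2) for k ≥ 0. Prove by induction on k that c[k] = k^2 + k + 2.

Base case: c[0] = 2, and 0^2 + 0 + 2 = 2.
Assume c[r] = r^2 + r + 2.
Then c[r+1] = c[r] + (2r + 2) = (r^2 + r + 2) + (2r + 2) = r^2 + 3r + 4,
and (r+1)^2 + (r+1) + 2 = r^2 + 3r + 4.
This completes the inductive step, so c[k] = k^2 + k + 2 for all k ≥ 0.

c[k] = k^2 + k + 2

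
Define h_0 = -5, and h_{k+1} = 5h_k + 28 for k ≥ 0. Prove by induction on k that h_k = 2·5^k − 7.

Base case: h_0 = -5, and 2·5^0 − 7 = 2 − 7 = -5.
Assume h_r = 2·5^r − 7 for some r ≥ 0.
Then h_{r+1} = 5h_r + 28 = 5·(2·5^r − 7) + 28 = 10·5^r − 35 + 28 = 2·5^{r+1} − 7.
Hence h_k = 2·5^k − 7 for every k ≥ 0, by induction.

h_k = 2·5^k − 7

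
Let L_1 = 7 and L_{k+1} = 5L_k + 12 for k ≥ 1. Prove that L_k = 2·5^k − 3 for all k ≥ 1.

Base case: L_1 = 7, and 2·5^1 − 3 = 10 − 3 = 7.
Assume L_r = 2·5^r − 3 for some r ≥ 1.
Then L_{r+1} = 5L_r + 12 = 5·(2·5^r − 3) + 12 = 10·5^r − 15 + 12 = 2·5^{r+1} − 3.
This completes the inductive step, so L_k = 2·5^k − 3 for all k ≥ 1.

L_k = 2·5^k − 3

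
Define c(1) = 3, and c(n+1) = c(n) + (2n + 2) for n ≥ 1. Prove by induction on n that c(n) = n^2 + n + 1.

Base case: c(1) = 3, and 1^2 + 1 + 1 = 3.
Assume c(r) = r^2 + r + 1.
Then c(r+1) = c(r) + (2r + 2) = (r^2 + r + 1) + (2r + 2) = r^2 + 3r + 3,
and (r+1)^2 + (r+1) + 1 = r^2 + 3r + 3.
By induction, c(n) = n^2 + n + 1 for all n ≥ 1.

c(n) = n^2 + n + 1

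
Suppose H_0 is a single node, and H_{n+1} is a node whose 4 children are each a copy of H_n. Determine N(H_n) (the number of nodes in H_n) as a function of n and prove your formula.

Claim: N(H_n) = (4^{n+1} − 1)/3.

Base case: N(H_0) = 1, and (4^{0+1} − 1)/3 = 1.
Assume N(H_r) = (4^{r+1} − 1)/3.
Then N(H_{r+1}) = 1 + 4N(H_r) = 1 + 4·(4^{r+1} − 1)/3 = 1 + (4^{r+2} − 4)/3 = (3 + 4^{r+2} − 4)/3 = (4^{r+2} − 1)/3.
So the formula holds for r+1, and by induction N(H_n) = (4^{n+1} − 1)/3 for all n ≥ 0.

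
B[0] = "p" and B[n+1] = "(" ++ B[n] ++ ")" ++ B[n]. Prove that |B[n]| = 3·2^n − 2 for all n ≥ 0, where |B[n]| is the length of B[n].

Base case: |B[0]| = 1, and 3·2^0 − 2 = 1.
Assume |B[m]| = 3·2^m − 2.
Then |B[m+1]| = 1 + |B[m]| + 1 + |B[m]| = 2|B[m]| + 2 = 2(3·2^m − 2) + 2 = 3·2^{m+1} − 4 + 2 = 3·2^{m+1} − 2.
This completes the inductive step, so |B[n]| = 3·2^n − 2 for all n ≥ 0.

|B[n]| = 3·2^n − 2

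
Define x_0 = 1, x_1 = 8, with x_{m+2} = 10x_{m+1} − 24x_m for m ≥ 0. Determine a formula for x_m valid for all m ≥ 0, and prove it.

Claim: x_m = 2·6^m − 4^m.

Base cases: x_0 = 1 and 2·6^0 − 4^0 = 1; x_1 = 8 and 2·6^1 − 4^1 = 8.
Assume x_j = 2·6^j − 4^j for all 0 ≤ j ≤ k, where k ≥ 1.
Then x_{k+1} = 10x_k − 24x_{k−1} = 10·(2·6^k − 4^k) − 24·(2·6^{k−1} − 4^{k−1}) = 2·(10·6 − 24)6^{k−1} − (10·4 − 24)4^{k−1} = 72·6^{k−1} − 16·4^{k−1} = 2·6^{k+1} − 4^{k+1}.
By strong induction, x_m = 2·6^m − 4^m for all m ≥ 0.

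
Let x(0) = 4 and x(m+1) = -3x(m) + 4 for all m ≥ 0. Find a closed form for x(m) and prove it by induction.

Claim: x(m) = 3·(-3)^m + 1.

Base case: x(0) = 4, and 3·(-3)^0 + 1 = 3 + 1 = 4.
Assume x(k) = 3·(-3)^k + 1 for some k ≥ 0.
Then x(k+1) = -3x(k) + 4 = -3·(3·(-3)^k + 1) + 4 = -9·(-3)^k − 3 + 4 = 3·(-3)^{k+1} + 1.
Hence x(m) = 3·(-3)^m + 1 for every m ≥ 0, by induction.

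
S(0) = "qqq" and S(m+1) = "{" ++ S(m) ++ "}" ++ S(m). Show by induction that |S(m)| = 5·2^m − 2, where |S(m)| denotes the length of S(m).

Base case: |S(0)| = 3, and 5·2^0 − 2 = 3.
Assume |S(j)| = 5·2^j − 2.
Then |S(j+1)| = 1 + |S(j)| + 1 + |S(j)| = 2|S(j)| + 2 = 2(5·2^j − 2) + 2 = 5·2^{j+1} − 4 + 2 = 5·2^{j+1} − 2.
So the formula holds for j+1, and by induction |S(m)| = 5·2^m − 2 for all m ≥ 0.

|S(m)| = 5·2^m − 2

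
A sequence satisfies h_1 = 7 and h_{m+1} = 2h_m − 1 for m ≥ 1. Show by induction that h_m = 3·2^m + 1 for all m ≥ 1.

Base case: h_1 = 7, and 3·2^1 + 1 = 6 + 1 = 7.
Assume h_j = 3·2^j + 1 for some j ≥ 1.
Then h_{j+1} = 2h_j − 1 = 2·(3·2^j + 1) − 1 = 6·2^j + 2 − 1 = 3·2^{j+1} + 1.
By induction, h_m = 3·2^m + 1 for all m ≥ 1.

h_m = 3·2^m + 1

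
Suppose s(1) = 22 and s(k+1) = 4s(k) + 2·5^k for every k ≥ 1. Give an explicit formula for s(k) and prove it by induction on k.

Claim: s(k) = 3·4^k + 2·5^k.

Base case: s(1) = 22, and 3·4^1 + 2·5^1 = 12 + 10 = 22.
Assume s(r) = 3·4^r + 2·5^r for some r ≥ 1.
Then s(r+1) = 4s(r) + 2·5^r = 4·(3·4^r + 2·5^r) + 2·5^r = 3·4^{r+1} + 8·5^r + 2·5^r = 3·4^{r+1} + 10·5^r = 3·4^{r+1} + 2·5^{r+1}.
Hence s(k) = 3·4^k + 2·5^k for every k ≥ 1, by induction.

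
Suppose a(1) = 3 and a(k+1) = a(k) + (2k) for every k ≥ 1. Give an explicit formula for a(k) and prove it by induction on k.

Claim: a(k) = k^2 − k + 3.

Base case: a(1) = 3, and 1^2 − 1 + 3 = 3.
Assume a(m) = m^2 − m + 3.
Then a(m+1) = a(m) + (2m) = (m^2 − m + 3) + (2m) = m^2 + m + 3,
and (m+1)^2 − (m+1) + 3 = m^2 + m + 3.
By induction, a(k) = k^2 − k + 3 for all k ≥ 1.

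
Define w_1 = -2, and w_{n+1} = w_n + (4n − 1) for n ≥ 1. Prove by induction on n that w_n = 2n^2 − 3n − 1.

Base case: w_1 = -2, and 2·1^2 − 3·1 − 1 = -2.
Assume w_m = 2m^2 − 3m − 1.
Then w_{m+1} = w_m + (4m − 1) = (2m^2 − 3m − 1) + (4m − 1) = 2m^2 + m − 2,
and 2·(m+1)^2 − 3·(m+1) − 1 = 2m^2 + m − 2.
This completes the inductive step, so w_n = 2n^2 − 3n − 1 for all n ≥ 1.

w_n = 2n^2 − 3n − 1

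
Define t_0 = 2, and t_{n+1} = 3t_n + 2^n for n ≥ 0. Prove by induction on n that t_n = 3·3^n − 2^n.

Base case: t_0 = 2, and 3·3^0 − 2^0 = 3 − 1 = 2.
Assume t_m = 3·3^m − 2^m for some m ≥ 0.
Then t_{m+1} = 3t_m + 2^m = 3·(3·3^m − 2^m) + 2^m = 3·3^{m+1} − 3·2^m + 2^m = 3·3^{m+1} − 2·2^m = 3·3^{m+1} − 2^{m+1}.
So the formula holds for m+1, and by induction t_n = 3·3^n − 2^n for all n ≥ 0.

t_n = 3·3^n − 2^n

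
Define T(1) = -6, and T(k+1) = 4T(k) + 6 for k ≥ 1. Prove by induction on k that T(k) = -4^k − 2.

Base case: T(1) = -6, and -4^1 − 2 = -4 − 2 = -6.
Assume T(m) = -4^m − 2 for some m ≥ 1.
Then T(m+1) = 4T(m) + 6 = 4·(-4^m − 2) + 6 = -4^{m+1} − 8 + 6 = -4^{m+1} − 2.
This completes the inductive step, so T(k) = -4^k − 2 for all k ≥ 1.

T(k) = -4^k − 2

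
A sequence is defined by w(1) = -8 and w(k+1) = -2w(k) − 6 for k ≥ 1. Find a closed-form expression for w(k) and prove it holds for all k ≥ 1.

Claim: w(k) = 3·(-2)^k − 2.

Base case: w(1) = -8, and 3·(-2)^1 − 2 = -6 − 2 = -8.
Assume w(m) = 3·(-2)^m − 2 for some m ≥ 1.
Then w(m+1) = -2w(m) − 6 = -2·(3·(-2)^m − 2) − 6 = -6·(-2)^m + 4 − 6 = 3·(-2)^{m+1} − 2.
By induction, w(k) = 3·(-2)^k − 2 for all k ≥ 1.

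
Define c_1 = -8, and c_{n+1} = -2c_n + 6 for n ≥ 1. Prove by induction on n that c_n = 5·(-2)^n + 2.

Base case: c_1 = -8, and 5·(-2)^1 + 2 = -10 + 2 = -8.
Assume c_k = 5·(-2)^k + 2 for some k ≥ 1.
Then c_{k+1} = -2c_k + 6 = -2·(5·(-2)^k + 2) + 6 = -10·(-2)^k − 4 + 6 = 5·(-2)^{k+1} + 2.
Hence c_n = 5·(-2)^n + 2 for every n ≥ 1, by induction.

c_n = 5·(-2)^n + 2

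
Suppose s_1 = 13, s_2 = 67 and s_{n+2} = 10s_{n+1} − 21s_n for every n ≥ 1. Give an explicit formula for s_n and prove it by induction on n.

Claim: s_n = 7^n + 2·3^n.

Base cases: s_1 = 13 and 7^1 + 2·3^1 = 13; s_2 = 67 and 7^2 + 2·3^2 = 67.
Assume s_i = 7^i + 2·3^i for all 1 ≤ i ≤ j, where j ≥ 2.
Then s_{j+1} = 10s_j − 21s_{j−1} = 10·(7^j + 2·3^j) − 21·(7^{j−1} + 2·3^{j−1}) = (10·7 − 21)7^{j−1} + 2·(10·3 − 21)3^{j−1} = 49·7^{j−1} + 18·3^{j−1} = 7^{j+1} + 2·3^{j+1}.
This completes the inductive step, so s_n = 7^n + 2·3^n for all n ≥ 1.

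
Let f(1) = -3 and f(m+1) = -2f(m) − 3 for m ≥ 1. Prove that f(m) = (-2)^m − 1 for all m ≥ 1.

Base case: f(1) = -3, and (-2)^1 − 1 = -2 − 1 = -3.
Assume f(j) = (-2)^j − 1 for some j ≥ 1.
Then f(j+1) = -2f(j) − 3 = -2·((-2)^j − 1) − 3 = -2·(-2)^j + 2 − 3 = (-2)^{j+1} − 1.
So the formula holds for j+1, and by induction f(m) = (-2)^m − 1 for all m ≥ 1.

f(m) = (-2)^m − 1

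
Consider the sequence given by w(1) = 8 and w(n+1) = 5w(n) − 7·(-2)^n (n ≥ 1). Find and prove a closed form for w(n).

Claim: w(n) = 2·5^n + (-2)^n.

Base case: w(1) = 8, and 2·5^1 + (-2)^1 = 10 − 2 = 8.
Assume w(m) = 2·5^m + (-2)^m for some m ≥ 1.
Then w(m+1) = 5w(m) − 7·(-2)^m = 5·(2·5^m + (-2)^m) − 7·(-2)^m = 2·5^{m+1} + 5·(-2)^m − 7·(-2)^m = 2·5^{m+1} − 2·(-2)^m = 2·5^{m+1} + (-2)^{m+1}.
So the formula holds for m+1, and by induction w(n) = 2·5^n + (-2)^n for all n ≥ 1.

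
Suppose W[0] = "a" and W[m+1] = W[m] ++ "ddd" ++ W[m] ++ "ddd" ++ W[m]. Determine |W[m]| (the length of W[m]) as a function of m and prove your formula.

Claim: |W[m]| = 4·3^m − 3.

Base case: |W[0]| = 1, and 4·3^0 − 3 = 1.
Assume |W[j]| = 4·3^j − 3.
Then |W[j+1]| = 3|W[j]| + 6 = 3(4·3^j − 3) + 6 = 4·3^{j+1} − 9 + 6 = 4·3^{j+1} − 3.
So the formula holds for j+1, and by induction |W[m]| = 4·3^m − 3 for all m ≥ 0.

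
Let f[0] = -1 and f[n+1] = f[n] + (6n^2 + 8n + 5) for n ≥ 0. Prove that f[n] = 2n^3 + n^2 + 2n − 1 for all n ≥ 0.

Base case: f[0] = -1, and 2·0^3 + 0^2 + 2·0 − 1 = -1.
Assume f[r] = 2r^3 + r^2 + 2r − 1.
Then f[r+1] = f[r] + (6r^2 + 8r + 5) = (2r^3 + r^2 + 2r − 1) + (6r^2 + 8r + 5) = 2r^3 + 7r^2 + 10r + 4,
and 2·(r+1)^3 + (r+1)^2 + 2·(r+1) − 1 = 2r^3 + 7r^2 + 10r + 4.
Hence f[n] = 2n^3 + n^2 + 2n − 1 for every n ≥ 0, by induction.

f[n] = 2n^3 + n^2 + 2n − 1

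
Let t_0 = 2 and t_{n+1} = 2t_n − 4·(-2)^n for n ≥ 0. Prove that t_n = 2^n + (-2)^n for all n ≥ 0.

Base case: t_0 = 2, and 2^0 + (-2)^0 = 1 + 1 = 2.
Assume t_k = 2^k + (-2)^k for some k ≥ 0.
Then t_{k+1} = 2t_k − 4·(-2)^k = 2·(2^k + (-2)^k) − 4·(-2)^k = 2^{k+1} + 2·(-2)^k − 4·(-2)^k = 2^{k+1} − 2·(-2)^k = 2^{k+1} + (-2)^{k+1}.
Hence t_n = 2^n + (-2)^n for every n ≥ 0, by induction.

t_n = 2^n + (-2)^n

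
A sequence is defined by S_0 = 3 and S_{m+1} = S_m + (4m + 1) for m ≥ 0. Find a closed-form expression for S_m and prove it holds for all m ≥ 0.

Claim: S_m = 2m^2 − m + 3.

Base case: S_0 = 3, and 2·0^2 − 0 + 3 = 3.
Assume S_k = 2k^2 − k + 3.
Then S_{k+1} = S_k + (4k + 1) = (2k^2 − k + 3) + (4k + 1) = 2k^2 + 3k + 4,
and 2·(k+1)^2 − (k+1) + 3 = 2k^2 + 3k + 4.
This completes the inductive step, so S_m = 2m^2 − m + 3 for all m ≥ 0.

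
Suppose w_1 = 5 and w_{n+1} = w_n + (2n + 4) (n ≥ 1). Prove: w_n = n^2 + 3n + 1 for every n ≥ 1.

Base case: w_1 = 5, and 1^2 + 3·1 + 1 = 5.
Assume w_r = r^2 + 3r + 1.
Then w_{r+1} = w_r + (2r + 4) = (r^2 + 3r + 1) + (2r + 4) = r^2 + 5r + 5,
and (r+1)^2 + 3·(r+1) + 1 = r^2 + 5r + 5.
Hence w_n = n^2 + 3n + 1 for every n ≥ 1, by induction.

w_n = n^2 + 3n + 1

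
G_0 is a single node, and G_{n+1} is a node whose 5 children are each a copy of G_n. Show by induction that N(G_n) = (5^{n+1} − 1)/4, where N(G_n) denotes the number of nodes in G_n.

Base case: N(G_0) = 1, and (5^{0+1} − 1)/4 = 1.
Assume N(G_r) = (5^{r+1} − 1)/4.
Then N(G_{r+1}) = 1 + 5N(G_r) = 1 + 5·(5^{r+1} − 1)/4 = 1 + (5^{r+2} − 5)/4 = (4 + 5^{r+2} − 5)/4 = (5^{r+2} − 1)/4.
So the formula holds for r+1, and by induction N(G_n) = (5^{n+1} − 1)/4 for all n ≥ 0.

N(G_n) = (5^{n+1} − 1)/4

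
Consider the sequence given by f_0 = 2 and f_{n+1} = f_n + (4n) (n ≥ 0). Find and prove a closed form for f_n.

Claim: f_n = 2n^2 − 2n + 2.

Base case: f_0 = 2, and 2·0^2 − 2·0 + 2 = 2.
Assume f_k = 2k^2 − 2k + 2.
Then f_{k+1} = f_k + (4k) = (2k^2 − 2k + 2) + (4k) = 2k^2 + 2k + 2,
and 2·(k+1)^2 − 2·(k+1) + 2 = 2k^2 + 2k + 2.
This completes the inductive step, so f_n = 2n^2 − 2n + 2 for all n ≥ 0.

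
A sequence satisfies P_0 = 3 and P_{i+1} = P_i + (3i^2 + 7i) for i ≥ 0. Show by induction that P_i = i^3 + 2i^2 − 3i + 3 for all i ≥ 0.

Base case: P_0 = 3, and 0^3 + 2·0^2 − 3·0 + 3 = 3.
Assume P_m = m^3 + 2m^2 − 3m + 3.
Then P_{m+1} = P_m + (3m^2 + 7m) = (m^3 + 2m^2 − 3m + 3) + (3m^2 + 7m) = m^3 + 5m^2 + 4m + 3,
and (m+1)^3 + 2·(m+1)^2 − 3·(m+1) + 3 = m^3 + 5m^2 + 4m + 3.
By induction, P_i = i^3 + 2i^2 − 3i + 3 for all i ≥ 0.

P_i = i^3 + 2i^2 − 3i + 3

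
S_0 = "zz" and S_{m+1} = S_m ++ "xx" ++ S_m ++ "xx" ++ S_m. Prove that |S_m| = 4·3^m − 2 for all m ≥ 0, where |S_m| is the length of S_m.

Base case: |S_0| = 2, and 4·3^0 − 2 = 2.
Assume |S_r| = 4·3^r − 2.
Then |S_{r+1}| = 3|S_r| + 4 = 3(4·3^r − 2) + 4 = 4·3^{r+1} − 6 + 4 = 4·3^{r+1} − 2.
This completes the inductive step, so |S_m| = 4·3^m − 2 for all m ≥ 0.

|S_m| = 4·3^m − 2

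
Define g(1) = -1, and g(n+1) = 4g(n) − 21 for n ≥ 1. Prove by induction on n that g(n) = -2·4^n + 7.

Base case: g(1) = -1, and -2·4^1 + 7 = -8 + 7 = -1.
Assume g(k) = -2·4^k + 7 for some k ≥ 1.
Then g(k+1) = 4g(k) − 21 = 4·(-2·4^k + 7) − 21 = -8·4^k + 28 − 21 = -2·4^{k+1} + 7.
So the formula holds for k+1, and by induction g(n) = -2·4^n + 7 for all n ≥ 1.

g(n) = -2·4^n + 7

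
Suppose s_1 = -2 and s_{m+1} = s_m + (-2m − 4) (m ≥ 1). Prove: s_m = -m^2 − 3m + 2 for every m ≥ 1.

Base case: s_1 = -2, and -1^2 − 3·1 + 2 = -2.
Assume s_r = -r^2 − 3r + 2.
Then s_{r+1} = s_r + (-2r − 4) = (-r^2 − 3r + 2) + (-2r − 4) = -r^2 − 5r − 2,
and -(r+1)^2 − 3·(r+1) + 2 = -r^2 − 5r − 2.
This completes the inductive step, so s_m = -m^2 − 3m + 2 for all m ≥ 1.

s_m = -m^2 − 3m + 2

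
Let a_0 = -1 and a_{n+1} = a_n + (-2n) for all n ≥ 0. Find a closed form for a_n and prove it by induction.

Claim: a_n = -n^2 + n − 1.

Base case: a_0 = -1, and -0^2 + 0 − 1 = -1.
Assume a_m = -m^2 + m − 1.
Then a_{m+1} = a_m + (-2m) = (-m^2 + m − 1) + (-2m) = -m^2 − m − 1,
and -(m+1)^2 + (m+1) − 1 = -m^2 − m − 1.
Hence a_n = -n^2 + n − 1 for every n ≥ 0, by induction.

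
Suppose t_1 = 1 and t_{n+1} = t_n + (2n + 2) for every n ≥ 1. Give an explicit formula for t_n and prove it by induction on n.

Claim: t_n = n^2 + n − 1.

Base case: t_1 = 1, and 1^2 + 1 − 1 = 1.
Assume t_j = j^2 + j − 1.
Then t_{j+1} = t_j + (2j + 2) = (j^2 + j − 1) + (2j + 2) = j^2 + 3j + 1,
and (j+1)^2 + (j+1) − 1 = j^2 + 3j + 1.
By induction, t_n = n^2 + n − 1 for all n ≥ 1.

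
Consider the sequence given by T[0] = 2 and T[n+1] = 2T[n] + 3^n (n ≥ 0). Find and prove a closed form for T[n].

Claim: T[n] = 2^n + 3^n.

Base case: T[0] = 2, and 2^0 + 3^0 = 1 + 1 = 2.
Assume T[m] = 2^m + 3^m for some m ≥ 0.
Then T[m+1] = 2T[m] + 3^m = 2·(2^m + 3^m) + 3^m = 2^{m+1} + 2·3^m + 3^m = 2^{m+1} + 3·3^m = 2^{m+1} + 3^{m+1}.
So the formula holds for m+1, and by induction T[n] = 2^n + 3^n for all n ≥ 0.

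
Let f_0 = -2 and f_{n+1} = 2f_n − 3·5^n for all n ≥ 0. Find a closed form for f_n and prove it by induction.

Claim: f_n = -2^n − 5^n.

Base case: f_0 = -2, and -2^0 − 5^0 = -1 − 1 = -2.
Assume f_m = -2^m − 5^m for some m ≥ 0.
Then f_{m+1} = 2f_m − 3·5^m = 2·(-2^m − 5^m) − 3·5^m = -2^{m+1} − 2·5^m − 3·5^m = -2^{m+1} − 5·5^m = -2^{m+1} − 5^{m+1}.
Hence f_n = -2^n − 5^n for every n ≥ 0, by induction.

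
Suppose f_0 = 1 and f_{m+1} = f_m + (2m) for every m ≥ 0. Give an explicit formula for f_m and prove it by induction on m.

Claim: f_m = m^2 − m + 1.

Base case: f_0 = 1, and 0^2 − 0 + 1 = 1.
Assume f_j = j^2 − j + 1.
Then f_{j+1} = f_j + (2j) = (j^2 − j + 1) + (2j) = j^2 + j + 1,
and (j+1)^2 − (j+1) + 1 = j^2 + j + 1.
Hence f_m = m^2 − m + 1 for every m ≥ 0, by induction.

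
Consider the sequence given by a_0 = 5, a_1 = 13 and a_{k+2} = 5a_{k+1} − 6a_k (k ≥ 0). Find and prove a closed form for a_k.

Claim: a_k = 3·3^k + 2·2^k.

Base cases: a_0 = 5 and 3·3^0 + 2·2^0 = 5; a_1 = 13 and 3·3^1 + 2·2^1 = 13.
Assume a_j = 3·3^j + 2·2^j for all 0 ≤ j ≤ m, where m ≥ 1.
Then a_{m+1} = 5a_m − 6a_{m−1} = 5·(3·3^m + 2·2^m) − 6·(3·3^{m−1} + 2·2^{m−1}) = 3·(5·3 − 6)3^{m−1} + 2·(5·2 − 6)2^{m−1} = 27·3^{m−1} + 8·2^{m−1} = 3·3^{m+1} + 2·2^{m+1}.
Hence a_k = 3·3^k + 2·2^k for every k ≥ 0, by strong induction.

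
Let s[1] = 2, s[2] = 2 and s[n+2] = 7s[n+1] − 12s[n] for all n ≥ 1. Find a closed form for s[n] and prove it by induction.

Claim: s[n] = -4^n + 2·3^n.

Base cases: s[1] = 2 and -4^1 + 2·3^1 = 2; s[2] = 2 and -4^2 + 2·3^2 = 2.
Assume s[j] = -4^j + 2·3^j for all 1 ≤ j ≤ r, where r ≥ 2.
Then s[r+1] = 7s[r] − 12s[r−1] = 7·(-4^r + 2·3^r) − 12·(-4^{r−1} + 2·3^{r−1}) = -(7·4 − 12)4^{r−1} + 2·(7·3 − 12)3^{r−1} = -16·4^{r−1} + 18·3^{r−1} = -4^{r+1} + 2·3^{r+1}.
This completes the inductive step, so s[n] = -4^n + 2·3^n for all n ≥ 1.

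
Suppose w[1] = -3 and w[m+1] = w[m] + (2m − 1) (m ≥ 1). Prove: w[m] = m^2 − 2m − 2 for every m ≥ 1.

Base case: w[1] = -3, and 1^2 − 2·1 − 2 = -3.
Assume w[k] = k^2 − 2k − 2.
Then w[k+1] = w[k] + (2k − 1) = (k^2 − 2k − 2) + (2k − 1) = k^2 − 3,
and (k+1)^2 − 2·(k+1) − 2 = k^2 − 3.
Hence w[m] = m^2 − 2m − 2 for every m ≥ 1, by induction.

w[m] = m^2 − 2m − 2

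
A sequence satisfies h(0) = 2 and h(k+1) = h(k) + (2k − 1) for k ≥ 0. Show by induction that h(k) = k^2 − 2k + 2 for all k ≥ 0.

Base case: h(0) = 2, and 0^2 − 2·0 + 2 = 2.
Assume h(j) = j^2 − 2j + 2.
Then h(j+1) = h(j) + (2j − 1) = (j^2 − 2j + 2) + (2j − 1) = j^2 + 1,
and (j+1)^2 − 2·(j+1) + 2 = j^2 + 1.
This completes the inductive step, so h(k) = k^2 − 2k + 2 for all k ≥ 0.

h(k) = k^2 − 2k + 2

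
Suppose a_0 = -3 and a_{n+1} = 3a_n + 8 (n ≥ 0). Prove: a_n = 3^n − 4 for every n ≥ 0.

Base case: a_0 = -3, and 3^0 − 4 = 1 − 4 = -3.
Assume a_m = 3^m − 4 for some m ≥ 0.
Then a_{m+1} = 3a_m + 8 = 3·(3^m − 4) + 8 = 3^{m+1} − 12 + 8 = 3^{m+1} − 4.
This completes the inductive step, so a_n = 3^n − 4 for all n ≥ 0.

a_n = 3^n − 4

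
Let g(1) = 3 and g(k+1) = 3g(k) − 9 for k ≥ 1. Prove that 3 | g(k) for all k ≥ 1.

Base case: g(1) = 3 = 3·1, so 3 | g(1).
Assume 3 | g(r), so g(r) = 3t for some integer t.
Then g(r+1) = 3g(r) − 9 = 3·(3t) − 9 = 3(3t − 3), so 3 | g(r+1).
So the property holds for r+1, and by induction 3 | g(k) for all k ≥ 1.

3 | g(k)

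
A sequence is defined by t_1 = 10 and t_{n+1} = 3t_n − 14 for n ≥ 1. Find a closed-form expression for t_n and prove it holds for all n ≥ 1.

Claim: t_n = 3^n + 7.

Base case: t_1 = 10, and 3^1 + 7 = 3 + 7 = 10.
Assume t_m = 3^m + 7 for some m ≥ 1.
Then t_{m+1} = 3t_m − 14 = 3·(3^m + 7) − 14 = 3^{m+1} + 21 − 14 = 3^{m+1} + 7.
Hence t_n = 3^n + 7 for every n ≥ 1, by induction.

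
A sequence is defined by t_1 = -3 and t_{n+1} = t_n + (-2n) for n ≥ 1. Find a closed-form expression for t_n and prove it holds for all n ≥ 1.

Claim: t_n = -n^2 + n − 3.

Base case: t_1 = -3, and -1^2 + 1 − 3 = -3.
Assume t_j = -j^2 + j − 3.
Then t_{j+1} = t_j + (-2j) = (-j^2 + j − 3) + (-2j) = -j^2 − j − 3,
and -(j+1)^2 + (j+1) − 3 = -j^2 − j − 3.
Hence t_n = -n^2 + n − 3 for every n ≥ 1, by induction.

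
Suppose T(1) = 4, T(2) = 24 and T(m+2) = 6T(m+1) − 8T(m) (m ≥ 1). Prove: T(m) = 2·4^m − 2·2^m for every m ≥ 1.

Base cases: T(1) = 4 and 2·4^1 − 2·2^1 = 4; T(2) = 24 and 2·4^2 − 2·2^2 = 24.
Assume T(j) = 2·4^j − 2·2^j for all 1 ≤ j ≤ r, where r ≥ 2.
Then T(r+1) = 6T(r) − 8T(r−1) = 6·(2·4^r − 2·2^r) − 8·(2·4^{r−1} − 2·2^{r−1}) = 2·(6·4 − 8)4^{r−1} − 2·(6·2 − 8)2^{r−1} = 32·4^{r−1} − 8·2^{r−1} = 2·4^{r+1} − 2·2^{r+1}.
Hence T(m) = 2·4^m − 2·2^m for every m ≥ 1, by strong induction.

T(m) = 2·4^m − 2·2^m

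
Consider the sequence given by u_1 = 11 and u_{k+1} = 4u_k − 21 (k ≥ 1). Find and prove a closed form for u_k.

Claim: u_k = 4^k + 7.

Base case: u_1 = 11, and 4^1 + 7 = 4 + 7 = 11.
Assume u_j = 4^j + 7 for some j ≥ 1.
Then u_{j+1} = 4u_j − 21 = 4·(4^j + 7) − 21 = 4^{j+1} + 28 − 21 = 4^{j+1} + 7.
By induction, u_k = 4^k + 7 for all k ≥ 1.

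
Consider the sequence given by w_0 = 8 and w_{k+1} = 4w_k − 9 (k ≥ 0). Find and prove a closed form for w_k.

Claim: w_k = 5·4^k + 3.

Base case: w_0 = 8, and 5·4^0 + 3 = 5 + 3 = 8.
Assume w_m = 5·4^m + 3 for some m ≥ 0.
Then w_{m+1} = 4w_m − 9 = 4·(5·4^m + 3) − 9 = 20·4^m + 12 − 9 = 5·4^{m+1} + 3.
This completes the inductive step, so w_k = 5·4^k + 3 for all k ≥ 0.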